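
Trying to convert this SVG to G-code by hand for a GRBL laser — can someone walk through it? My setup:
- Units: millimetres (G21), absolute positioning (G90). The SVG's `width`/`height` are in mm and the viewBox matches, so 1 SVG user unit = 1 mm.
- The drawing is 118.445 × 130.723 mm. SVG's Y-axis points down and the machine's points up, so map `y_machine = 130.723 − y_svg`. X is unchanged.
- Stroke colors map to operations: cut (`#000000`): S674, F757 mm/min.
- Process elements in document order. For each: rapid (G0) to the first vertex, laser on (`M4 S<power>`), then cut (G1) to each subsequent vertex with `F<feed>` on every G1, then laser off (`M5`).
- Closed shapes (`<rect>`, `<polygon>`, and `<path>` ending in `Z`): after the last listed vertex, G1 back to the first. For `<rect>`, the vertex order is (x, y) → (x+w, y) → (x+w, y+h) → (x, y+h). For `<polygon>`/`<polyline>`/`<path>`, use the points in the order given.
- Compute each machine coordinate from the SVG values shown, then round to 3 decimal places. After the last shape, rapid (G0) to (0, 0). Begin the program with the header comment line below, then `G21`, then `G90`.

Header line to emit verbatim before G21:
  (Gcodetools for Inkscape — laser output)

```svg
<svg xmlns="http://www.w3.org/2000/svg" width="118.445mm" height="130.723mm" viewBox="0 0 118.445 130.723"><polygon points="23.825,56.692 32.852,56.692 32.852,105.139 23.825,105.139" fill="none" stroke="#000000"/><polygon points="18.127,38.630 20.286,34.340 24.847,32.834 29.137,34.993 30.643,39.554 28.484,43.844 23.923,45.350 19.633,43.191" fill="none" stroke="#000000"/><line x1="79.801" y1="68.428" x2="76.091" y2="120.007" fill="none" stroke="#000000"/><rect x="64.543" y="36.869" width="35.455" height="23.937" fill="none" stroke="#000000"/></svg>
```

Since the viewBox matches the mm dimensions, user units are millimetres directly. The only transform is the Y-flip y_m = 130.723 − y_svg.

Shape 1 is a rectangle drawn with `<polygon>`. Its stroke #000000 means cut at S674, F757. After flipping Y the toolpath is (23.825,74.031) → (32.852,74.031) → (32.852,25.584) → (23.825,25.584) → (23.825,74.031), returning to the start.

Shape 2 is a regular polygon drawn with `<polygon>`. Its stroke #000000 means cut at S674, F757. After flipping Y the toolpath is (18.127,92.093) → (20.286,96.383) → (24.847,97.889) → (29.137,95.730) → (30.643,91.169) → (28.484,86.879) → (23.923,85.373) → (19.633,87.532) → (18.127,92.093), returning to the start.

Shape 3 is a line segment drawn with `<line>`. Its stroke #000000 means cut at S674, F757. After flipping Y the toolpath is (79.801,62.295) → (76.091,10.716).

Shape 4 is a rectangle drawn with `<rect>`. Its stroke #000000 means cut at S674, F757. After flipping Y the toolpath is (64.543,93.854) → (99.998,93.854) → (99.998,69.917) → (64.543,69.917) → (64.543,93.854), returning to the start.

(Gcodetools for Inkscape — laser output)
G21
G90
G0 X23.825 Y74.031
M4 S674
G1 X32.852 Y74.031 F757
G1 X32.852 Y25.584 F757
G1 X23.825 Y25.584 F757
G1 X23.825 Y74.031 F757
M5
G0 X18.127 Y92.093
M4 S674
G1 X20.286 Y96.383 F757
G1 X24.847 Y97.889 F757
G1 X29.137 Y95.730 F757
G1 X30.643 Y91.169 F757
G1 X28.484 Y86.879 F757
G1 X23.923 Y85.373 F757
G1 X19.633 Y87.532 F757
G1 X18.127 Y92.093 F757
M5
G0 X79.801 Y62.295
M4 S674
G1 X76.091 Y10.716 F757
M5
G0 X64.543 Y93.854
M4 S674
G1 X99.998 Y93.854 F757
G1 X99.998 Y69.917 F757
G1 X64.543 Y69.917 F757
G1 X64.543 Y93.854 F757
M5
G0 X0.000 Y0.000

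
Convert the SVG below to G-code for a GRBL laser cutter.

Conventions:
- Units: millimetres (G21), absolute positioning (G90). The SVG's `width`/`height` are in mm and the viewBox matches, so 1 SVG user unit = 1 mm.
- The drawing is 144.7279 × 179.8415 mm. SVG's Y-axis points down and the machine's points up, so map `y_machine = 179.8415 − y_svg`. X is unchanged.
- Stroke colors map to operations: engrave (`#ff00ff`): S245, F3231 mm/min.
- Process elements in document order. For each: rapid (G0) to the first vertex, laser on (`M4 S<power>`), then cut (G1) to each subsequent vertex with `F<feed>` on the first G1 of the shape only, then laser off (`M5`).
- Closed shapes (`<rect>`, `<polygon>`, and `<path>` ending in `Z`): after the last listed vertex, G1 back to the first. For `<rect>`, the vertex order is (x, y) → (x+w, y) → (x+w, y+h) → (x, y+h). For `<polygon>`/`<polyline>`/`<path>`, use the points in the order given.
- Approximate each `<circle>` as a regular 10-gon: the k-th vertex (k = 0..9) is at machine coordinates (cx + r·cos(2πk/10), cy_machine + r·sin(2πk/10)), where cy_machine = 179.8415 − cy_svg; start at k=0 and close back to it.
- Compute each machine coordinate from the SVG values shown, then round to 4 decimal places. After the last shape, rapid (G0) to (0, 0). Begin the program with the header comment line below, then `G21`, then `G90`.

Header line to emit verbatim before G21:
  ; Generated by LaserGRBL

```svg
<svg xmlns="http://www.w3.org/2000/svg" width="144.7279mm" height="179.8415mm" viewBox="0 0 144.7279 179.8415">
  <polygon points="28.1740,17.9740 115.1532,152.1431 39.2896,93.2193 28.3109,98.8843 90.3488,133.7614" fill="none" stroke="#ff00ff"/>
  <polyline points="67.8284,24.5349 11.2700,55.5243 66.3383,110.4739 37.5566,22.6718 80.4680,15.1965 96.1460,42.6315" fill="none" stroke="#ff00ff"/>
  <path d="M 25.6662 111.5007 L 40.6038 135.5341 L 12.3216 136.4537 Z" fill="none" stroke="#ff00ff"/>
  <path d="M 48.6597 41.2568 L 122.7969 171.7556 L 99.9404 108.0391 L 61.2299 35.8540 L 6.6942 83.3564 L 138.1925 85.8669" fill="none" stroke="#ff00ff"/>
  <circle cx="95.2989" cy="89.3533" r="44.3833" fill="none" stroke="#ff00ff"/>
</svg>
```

Since the viewBox matches the mm dimensions, user units are millimetres directly. The only transform is the Y-flip y_m = 179.8415 − y_svg.

Shape 1 is a closed polygon drawn with `<polygon>`. Its stroke #ff00ff means engrave at S245, F3231. After flipping Y the toolpath is (28.1740,161.8675) → (115.1532,27.6984) → (39.2896,86.6222) → (28.3109,80.9572) → (90.3488,46.0801) → (28.1740,161.8675), returning to the start.

Shape 2 is a open polyline drawn with `<polyline>`. Its stroke #ff00ff means engrave at S245, F3231. After flipping Y the toolpath is (67.8284,155.3066) → (11.2700,124.3172) → (66.3383,69.3676) → (37.5566,157.1697) → (80.4680,164.6450) → (96.1460,137.2100).

Shape 3 is a regular polygon drawn with `<path>`. Its stroke #ff00ff means engrave at S245, F3231. After flipping Y the toolpath is (25.6662,68.3408) → (40.6038,44.3074) → (12.3216,43.3878) → (25.6662,68.3408), returning to the start.

Shape 4 is a open polyline drawn with `<path>`. Its stroke #ff00ff means engrave at S245, F3231. After flipping Y the toolpath is (48.6597,138.5847) → (122.7969,8.0859) → (99.9404,71.8024) → (61.2299,143.9875) → (6.6942,96.4851) → (138.1925,93.9746).

Shape 5 is a circle drawn with `<circle>`. Its stroke #ff00ff means engrave at S245, F3231. After flipping Y the toolpath is (139.6822,90.4882) → (131.2057,116.5760) → (109.0141,132.6992) → (81.5837,132.6992) → (59.3921,116.5760) → (50.9156,90.4882) → (59.3921,64.4004) → (81.5837,48.2772) → (109.0141,48.2772) → (131.2057,64.4004) → (139.6822,90.4882), returning to the start.

; Generated by LaserGRBL
G21
G90
G0 X28.1740 Y161.8675
M4 S245
G1 X115.1532 Y27.6984 F3231
G1 X39.2896 Y86.6222
G1 X28.3109 Y80.9572
G1 X90.3488 Y46.0801
G1 X28.1740 Y161.8675
M5
G0 X67.8284 Y155.3066
M4 S245
G1 X11.2700 Y124.3172 F3231
G1 X66.3383 Y69.3676
G1 X37.5566 Y157.1697
G1 X80.4680 Y164.6450
G1 X96.1460 Y137.2100
M5
G0 X25.6662 Y68.3408
M4 S245
G1 X40.6038 Y44.3074 F3231
G1 X12.3216 Y43.3878
G1 X25.6662 Y68.3408
M5
G0 X48.6597 Y138.5847
M4 S245
G1 X122.7969 Y8.0859 F3231
G1 X99.9404 Y71.8024
G1 X61.2299 Y143.9875
G1 X6.6942 Y96.4851
G1 X138.1925 Y93.9746
M5
G0 X139.6822 Y90.4882
M4 S245
G1 X131.2057 Y116.5760 F3231
G1 X109.0141 Y132.6992
G1 X81.5837 Y132.6992
G1 X59.3921 Y116.5760
G1 X50.9156 Y90.4882
G1 X59.3921 Y64.4004
G1 X81.5837 Y48.2772
G1 X109.0141 Y48.2772
G1 X131.2057 Y64.4004
G1 X139.6822 Y90.4882
M5
G0 X0.0000 Y0.0000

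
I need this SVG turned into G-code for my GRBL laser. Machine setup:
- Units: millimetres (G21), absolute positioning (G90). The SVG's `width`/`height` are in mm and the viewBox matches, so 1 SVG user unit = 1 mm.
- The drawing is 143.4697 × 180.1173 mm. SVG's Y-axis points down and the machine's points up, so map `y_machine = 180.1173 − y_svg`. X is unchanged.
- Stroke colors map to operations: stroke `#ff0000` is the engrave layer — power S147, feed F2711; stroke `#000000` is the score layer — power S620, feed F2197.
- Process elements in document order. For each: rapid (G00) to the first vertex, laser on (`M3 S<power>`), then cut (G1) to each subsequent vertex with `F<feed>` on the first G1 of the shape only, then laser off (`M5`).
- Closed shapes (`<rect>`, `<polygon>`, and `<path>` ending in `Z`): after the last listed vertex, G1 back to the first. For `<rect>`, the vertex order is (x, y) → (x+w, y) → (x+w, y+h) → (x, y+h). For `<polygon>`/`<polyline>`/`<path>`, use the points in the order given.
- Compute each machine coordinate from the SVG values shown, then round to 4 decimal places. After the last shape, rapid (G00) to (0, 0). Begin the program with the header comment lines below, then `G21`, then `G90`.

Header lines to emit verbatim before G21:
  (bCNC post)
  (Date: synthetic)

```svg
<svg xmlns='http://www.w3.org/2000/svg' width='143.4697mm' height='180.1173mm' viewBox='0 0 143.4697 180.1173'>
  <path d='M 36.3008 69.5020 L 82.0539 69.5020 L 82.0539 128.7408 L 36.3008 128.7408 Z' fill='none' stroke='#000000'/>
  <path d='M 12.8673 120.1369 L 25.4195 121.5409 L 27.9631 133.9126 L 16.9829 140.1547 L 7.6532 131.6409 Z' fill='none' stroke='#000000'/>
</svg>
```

(bCNC post)
(Date: synthetic)
G21
G90
G00 X36.3008 Y110.6153
M3 S620
G1 X82.0539 Y110.6153 F2197
G1 X82.0539 Y51.3765
G1 X36.3008 Y51.3765
G1 X36.3008 Y110.6153
M5
G00 X12.8673 Y59.9804
M3 S620
G1 X25.4195 Y58.5764 F2197
G1 X27.9631 Y46.2047
G1 X16.9829 Y39.9626
G1 X7.6532 Y48.4764
G1 X12.8673 Y59.9804
M5
G00 X0.0000 Y0.0000

1 u = 1 mm; y_m = 180.1173 − y.

[1] `<path>` rectangle, #000000→score S620 F2197: (36.3008,110.6153) → (82.0539,110.6153) → (82.0539,51.3765) → (36.3008,51.3765) → (36.3008,110.6153) (closed)

[2] `<path>` regular polygon, #000000→score S620 F2197: (12.8673,59.9804) → (25.4195,58.5764) → (27.9631,46.2047) → (16.9829,39.9626) → (7.6532,48.4764) → (12.8673,59.9804) (closed)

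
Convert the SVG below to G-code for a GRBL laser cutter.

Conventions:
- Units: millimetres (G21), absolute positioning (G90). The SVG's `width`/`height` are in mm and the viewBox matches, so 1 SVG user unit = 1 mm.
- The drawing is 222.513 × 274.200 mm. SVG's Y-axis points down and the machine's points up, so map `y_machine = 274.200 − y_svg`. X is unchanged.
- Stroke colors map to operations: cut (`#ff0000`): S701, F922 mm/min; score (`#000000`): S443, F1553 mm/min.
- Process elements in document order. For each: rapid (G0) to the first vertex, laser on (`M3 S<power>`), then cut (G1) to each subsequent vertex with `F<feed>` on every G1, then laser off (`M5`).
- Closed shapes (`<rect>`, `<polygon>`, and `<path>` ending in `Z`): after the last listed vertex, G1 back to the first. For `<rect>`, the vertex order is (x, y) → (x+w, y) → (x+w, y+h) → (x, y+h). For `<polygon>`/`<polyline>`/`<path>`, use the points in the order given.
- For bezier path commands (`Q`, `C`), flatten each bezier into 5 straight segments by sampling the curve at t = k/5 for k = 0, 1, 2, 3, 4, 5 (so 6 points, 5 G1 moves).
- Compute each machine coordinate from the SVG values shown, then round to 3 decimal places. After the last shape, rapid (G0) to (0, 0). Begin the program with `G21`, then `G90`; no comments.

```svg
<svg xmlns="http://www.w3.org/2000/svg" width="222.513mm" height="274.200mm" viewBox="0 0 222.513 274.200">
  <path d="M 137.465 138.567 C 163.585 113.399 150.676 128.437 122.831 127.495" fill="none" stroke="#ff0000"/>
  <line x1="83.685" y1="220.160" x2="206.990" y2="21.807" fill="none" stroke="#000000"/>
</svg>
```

G21
G90
G0 X137.465 Y135.633
M3 S701
G1 X148.646 Y146.359 F922
G1 X151.617 Y150.132 F922
G1 X147.534 Y149.649 F922
G1 X137.553 Y147.608 F922
G1 X122.831 Y146.705 F922
M5
G0 X83.685 Y54.040
M3 S443
G1 X206.990 Y252.393 F1553
M5
G0 X0.000 Y0.000

viewBox `0 0 222.513 274.200` with mm width/height → 1 unit = 1 mm. Flip: y_m = 274.200 − y_svg.

**Shape 1** — `<path>` cubic bezier, stroke `#ff0000` → cut (S701, F922). Control points (SVG): P0=(137.465,138.567), P1=(163.585,113.399), P2=(150.676,128.437), P3=(122.831,127.495); sampled at t=k/5. Machine vertices: (137.465,135.633) → (148.646,146.359) → (151.617,150.132) → (147.534,149.649) → (137.553,147.608) → (122.831,146.705). Open path.

**Shape 2** — `<line>` line segment, stroke `#000000` → score (S443, F1553). Machine vertices: (83.685,54.040) → (206.990,252.393). Open path.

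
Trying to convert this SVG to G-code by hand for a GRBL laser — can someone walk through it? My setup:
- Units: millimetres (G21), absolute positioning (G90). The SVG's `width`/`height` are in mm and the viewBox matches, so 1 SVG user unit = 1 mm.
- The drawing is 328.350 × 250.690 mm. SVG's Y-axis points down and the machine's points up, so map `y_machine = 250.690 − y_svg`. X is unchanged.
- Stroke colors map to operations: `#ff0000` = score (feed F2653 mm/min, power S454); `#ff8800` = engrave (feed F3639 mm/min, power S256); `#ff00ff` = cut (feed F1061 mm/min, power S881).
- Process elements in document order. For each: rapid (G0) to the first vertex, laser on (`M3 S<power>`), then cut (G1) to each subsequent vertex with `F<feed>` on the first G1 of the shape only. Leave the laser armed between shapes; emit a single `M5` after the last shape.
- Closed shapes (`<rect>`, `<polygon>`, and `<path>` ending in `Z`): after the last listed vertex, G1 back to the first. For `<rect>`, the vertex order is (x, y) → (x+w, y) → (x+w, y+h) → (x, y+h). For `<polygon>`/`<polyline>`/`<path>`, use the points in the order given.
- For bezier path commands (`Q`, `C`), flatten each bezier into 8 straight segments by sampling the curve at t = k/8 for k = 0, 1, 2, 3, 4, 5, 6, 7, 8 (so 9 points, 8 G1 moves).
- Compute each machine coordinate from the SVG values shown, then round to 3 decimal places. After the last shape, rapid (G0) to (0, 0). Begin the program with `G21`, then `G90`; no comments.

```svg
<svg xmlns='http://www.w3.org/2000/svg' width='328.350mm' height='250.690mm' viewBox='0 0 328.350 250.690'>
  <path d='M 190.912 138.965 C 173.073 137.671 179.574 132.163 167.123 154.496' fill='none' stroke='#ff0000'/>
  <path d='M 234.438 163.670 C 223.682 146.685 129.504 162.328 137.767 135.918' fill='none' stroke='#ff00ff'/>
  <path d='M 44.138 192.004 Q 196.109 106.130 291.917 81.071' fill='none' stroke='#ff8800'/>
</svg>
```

Since the viewBox matches the mm dimensions, user units are millimetres directly. The only transform is the Y-flip y_m = 250.690 − y_svg.

Shape 1 is a cubic bezier drawn with `<path>`. Its stroke #ff0000 means score at S454, F2653. After flipping Y the toolpath is (190.912,111.725) → (185.279,112.345) → (181.420,112.985) → (178.829,113.268) → (176.997,112.820) → (175.418,111.264) → (173.584,108.224) → (170.988,103.326) → (167.123,96.194).

Shape 2 is a cubic bezier drawn with `<path>`. Its stroke #ff00ff means cut at S881, F1061. After flipping Y the toolpath is (234.438,87.020) → (226.857,92.006) → (213.633,94.808) → (196.945,96.301) → (178.970,97.362) → (161.887,98.864) → (147.873,101.683) → (139.107,106.694) → (137.767,114.772).

Shape 3 is a quadratic bezier drawn with `<path>`. Its stroke #ff8800 means engrave at S256, F3639. After flipping Y the toolpath is (44.138,58.686) → (81.253,79.204) → (116.613,97.822) → (150.218,114.539) → (182.068,129.356) → (212.163,142.273) → (240.503,153.289) → (267.087,162.404) → (291.917,169.619).

G21
G90
G0 X190.912 Y111.725
M3 S454
G1 X185.279 Y112.345 F2653
G1 X181.420 Y112.985
G1 X178.829 Y113.268
G1 X176.997 Y112.820
G1 X175.418 Y111.264
G1 X173.584 Y108.224
G1 X170.988 Y103.326
G1 X167.123 Y96.194
G0 X234.438 Y87.020
M3 S881
G1 X226.857 Y92.006 F1061
G1 X213.633 Y94.808
G1 X196.945 Y96.301
G1 X178.970 Y97.362
G1 X161.887 Y98.864
G1 X147.873 Y101.683
G1 X139.107 Y106.694
G1 X137.767 Y114.772
G0 X44.138 Y58.686
M3 S256
G1 X81.253 Y79.204 F3639
G1 X116.613 Y97.822
G1 X150.218 Y114.539
G1 X182.068 Y129.356
G1 X212.163 Y142.273
G1 X240.503 Y153.289
G1 X267.087 Y162.404
G1 X291.917 Y169.619
M5
G0 X0.000 Y0.000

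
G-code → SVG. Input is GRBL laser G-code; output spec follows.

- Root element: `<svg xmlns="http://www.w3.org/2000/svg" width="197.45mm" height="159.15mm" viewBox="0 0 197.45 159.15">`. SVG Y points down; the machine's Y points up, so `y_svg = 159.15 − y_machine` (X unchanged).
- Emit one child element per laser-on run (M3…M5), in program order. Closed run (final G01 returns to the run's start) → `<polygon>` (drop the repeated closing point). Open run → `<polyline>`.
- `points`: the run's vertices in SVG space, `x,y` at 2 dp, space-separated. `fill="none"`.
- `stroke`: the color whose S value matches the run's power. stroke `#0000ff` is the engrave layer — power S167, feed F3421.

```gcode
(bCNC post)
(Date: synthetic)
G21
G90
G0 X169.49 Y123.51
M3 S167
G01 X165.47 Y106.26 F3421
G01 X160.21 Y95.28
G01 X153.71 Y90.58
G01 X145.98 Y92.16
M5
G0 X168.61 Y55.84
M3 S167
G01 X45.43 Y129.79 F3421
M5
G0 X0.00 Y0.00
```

y_svg = 159.15 − y_m. Every run uses S167, so all elements get stroke `#0000ff` (engrave).

[1] open run; points: 169.49,35.64 165.47,52.89 160.21,63.87 153.71,68.57 145.98,66.99

[2] open run; points: 168.61,103.31 45.43,29.36

<svg xmlns="http://www.w3.org/2000/svg" width="197.45mm" height="159.15mm" viewBox="0 0 197.45 159.15">
  <polyline points="169.49,35.64 165.47,52.89 160.21,63.87 153.71,68.57 145.98,66.99" fill="none" stroke="#0000ff"/>
  <polyline points="168.61,103.31 45.43,29.36" fill="none" stroke="#0000ff"/>
</svg>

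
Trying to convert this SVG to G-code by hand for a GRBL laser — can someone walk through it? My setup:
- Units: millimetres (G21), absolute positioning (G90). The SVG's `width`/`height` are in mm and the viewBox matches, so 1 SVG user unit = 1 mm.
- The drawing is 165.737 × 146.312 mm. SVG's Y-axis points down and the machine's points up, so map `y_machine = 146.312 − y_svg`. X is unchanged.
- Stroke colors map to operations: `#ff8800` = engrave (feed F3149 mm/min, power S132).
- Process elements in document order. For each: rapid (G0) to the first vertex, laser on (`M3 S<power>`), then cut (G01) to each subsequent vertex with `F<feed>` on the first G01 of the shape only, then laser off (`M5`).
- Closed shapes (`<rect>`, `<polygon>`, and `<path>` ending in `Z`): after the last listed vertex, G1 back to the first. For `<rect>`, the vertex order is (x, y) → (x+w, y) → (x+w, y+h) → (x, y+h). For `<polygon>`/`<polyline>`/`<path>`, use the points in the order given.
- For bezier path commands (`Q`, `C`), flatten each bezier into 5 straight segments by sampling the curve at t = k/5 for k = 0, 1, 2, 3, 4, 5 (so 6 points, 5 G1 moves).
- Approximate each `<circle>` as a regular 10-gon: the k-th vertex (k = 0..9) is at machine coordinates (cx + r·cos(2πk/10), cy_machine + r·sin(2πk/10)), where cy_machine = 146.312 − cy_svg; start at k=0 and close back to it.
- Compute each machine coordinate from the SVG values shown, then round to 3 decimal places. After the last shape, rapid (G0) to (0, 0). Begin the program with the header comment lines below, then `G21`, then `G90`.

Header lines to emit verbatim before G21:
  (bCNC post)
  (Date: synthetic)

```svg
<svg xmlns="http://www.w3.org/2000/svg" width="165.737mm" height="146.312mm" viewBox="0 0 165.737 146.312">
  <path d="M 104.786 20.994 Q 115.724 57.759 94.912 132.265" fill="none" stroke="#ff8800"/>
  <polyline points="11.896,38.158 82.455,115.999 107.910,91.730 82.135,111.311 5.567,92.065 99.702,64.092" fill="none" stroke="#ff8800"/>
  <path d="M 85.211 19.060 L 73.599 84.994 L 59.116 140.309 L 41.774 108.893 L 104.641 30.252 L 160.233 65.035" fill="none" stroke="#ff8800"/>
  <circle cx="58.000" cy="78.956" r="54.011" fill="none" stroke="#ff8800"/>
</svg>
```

1 u = 1 mm; y_m = 146.312 − y.

[1] `<path>` quadratic bezier, #ff8800→engrave S132 F3149: (104.786,125.318) → (107.891,109.102) → (108.456,89.867) → (106.482,67.613) → (101.967,42.340) → (94.912,14.047)

[2] `<polyline>` open polyline, #ff8800→engrave S132 F3149: (11.896,108.154) → (82.455,30.313) → (107.910,54.582) → (82.135,35.001) → (5.567,54.247) → (99.702,82.220)

[3] `<path>` open polyline, #ff8800→engrave S132 F3149: (85.211,127.252) → (73.599,61.318) → (59.116,6.003) → (41.774,37.419) → (104.641,116.060) → (160.233,81.277)

[4] `<circle>` circle, #ff8800→engrave S132 F3149: (112.011,67.356) → (101.696,99.103) → (74.690,118.724) → (41.310,118.724) → (14.304,99.103) → (3.989,67.356) → (14.304,35.609) → (41.310,15.988) → (74.690,15.988) → (101.696,35.609) → (112.011,67.356) (closed)

(bCNC post)
(Date: synthetic)
G21
G90
G0 X104.786 Y125.318
M3 S132
G01 X107.891 Y109.102 F3149
G01 X108.456 Y89.867
G01 X106.482 Y67.613
G01 X101.967 Y42.340
G01 X94.912 Y14.047
M5
G0 X11.896 Y108.154
M3 S132
G01 X82.455 Y30.313 F3149
G01 X107.910 Y54.582
G01 X82.135 Y35.001
G01 X5.567 Y54.247
G01 X99.702 Y82.220
M5
G0 X85.211 Y127.252
M3 S132
G01 X73.599 Y61.318 F3149
G01 X59.116 Y6.003
G01 X41.774 Y37.419
G01 X104.641 Y116.060
G01 X160.233 Y81.277
M5
G0 X112.011 Y67.356
M3 S132
G01 X101.696 Y99.103 F3149
G01 X74.690 Y118.724
G01 X41.310 Y118.724
G01 X14.304 Y99.103
G01 X3.989 Y67.356
G01 X14.304 Y35.609
G01 X41.310 Y15.988
G01 X74.690 Y15.988
G01 X101.696 Y35.609
G01 X112.011 Y67.356
M5
G0 X0.000 Y0.000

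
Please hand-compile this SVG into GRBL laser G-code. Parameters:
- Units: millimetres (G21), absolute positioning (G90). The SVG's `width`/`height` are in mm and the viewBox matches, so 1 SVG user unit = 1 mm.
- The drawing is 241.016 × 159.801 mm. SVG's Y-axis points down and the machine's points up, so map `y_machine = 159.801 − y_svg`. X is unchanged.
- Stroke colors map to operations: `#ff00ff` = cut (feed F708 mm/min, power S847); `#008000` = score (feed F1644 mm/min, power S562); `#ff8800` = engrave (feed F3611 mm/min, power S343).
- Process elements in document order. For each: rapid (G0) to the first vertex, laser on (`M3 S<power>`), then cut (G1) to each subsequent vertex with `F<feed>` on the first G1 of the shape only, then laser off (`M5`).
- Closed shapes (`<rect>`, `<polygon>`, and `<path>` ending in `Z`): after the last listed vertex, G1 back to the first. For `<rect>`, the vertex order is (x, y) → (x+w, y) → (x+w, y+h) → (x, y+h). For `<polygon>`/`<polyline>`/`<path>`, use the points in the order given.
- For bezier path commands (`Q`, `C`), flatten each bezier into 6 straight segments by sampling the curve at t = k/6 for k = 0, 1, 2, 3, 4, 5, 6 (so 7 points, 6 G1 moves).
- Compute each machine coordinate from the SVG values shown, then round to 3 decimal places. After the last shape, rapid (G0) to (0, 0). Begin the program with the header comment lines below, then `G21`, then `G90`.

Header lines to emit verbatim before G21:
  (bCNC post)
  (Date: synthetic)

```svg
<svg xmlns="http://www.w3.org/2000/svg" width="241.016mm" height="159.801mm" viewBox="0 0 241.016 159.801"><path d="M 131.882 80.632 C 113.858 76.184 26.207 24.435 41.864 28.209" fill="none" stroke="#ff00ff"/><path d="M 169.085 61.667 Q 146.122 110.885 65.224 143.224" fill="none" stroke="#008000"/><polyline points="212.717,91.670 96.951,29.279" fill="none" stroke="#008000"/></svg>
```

viewBox `0 0 241.016 159.801` with mm width/height → 1 unit = 1 mm. Flip: y_m = 159.801 − y_svg.

**Shape 1** — `<path>` cubic bezier, stroke `#ff00ff` → cut (S847, F708). Control points (SVG): P0=(131.882,80.632), P1=(113.858,76.184), P2=(26.207,24.435), P3=(41.864,28.209); sampled at t=k/6. Machine vertices: (131.882,79.169) → (117.868,84.859) → (97.054,95.576) → (74.243,108.464) → (54.238,120.667) → (41.844,129.328) → (41.864,131.592). Open path.

**Shape 2** — `<path>` quadratic bezier, stroke `#008000` → score (S562, F1644). Control points (SVG): P0=(169.085,61.667), P1=(146.122,110.885), P2=(65.224,143.224); sampled at t=k/6. Machine vertices: (169.085,98.134) → (159.821,82.197) → (147.339,67.197) → (131.638,53.136) → (112.719,40.012) → (90.581,27.826) → (65.224,16.577). Open path.

**Shape 3** — `<polyline>` line segment, stroke `#008000` → score (S562, F1644). Machine vertices: (212.717,68.131) → (96.951,130.522). Open path.

(bCNC post)
(Date: synthetic)
G21
G90
G0 X131.882 Y79.169
M3 S847
G1 X117.868 Y84.859 F708
G1 X97.054 Y95.576
G1 X74.243 Y108.464
G1 X54.238 Y120.667
G1 X41.844 Y129.328
G1 X41.864 Y131.592
M5
G0 X169.085 Y98.134
M3 S562
G1 X159.821 Y82.197 F1644
G1 X147.339 Y67.197
G1 X131.638 Y53.136
G1 X112.719 Y40.012
G1 X90.581 Y27.826
G1 X65.224 Y16.577
M5
G0 X212.717 Y68.131
M3 S562
G1 X96.951 Y130.522 F1644
M5
G0 X0.000 Y0.000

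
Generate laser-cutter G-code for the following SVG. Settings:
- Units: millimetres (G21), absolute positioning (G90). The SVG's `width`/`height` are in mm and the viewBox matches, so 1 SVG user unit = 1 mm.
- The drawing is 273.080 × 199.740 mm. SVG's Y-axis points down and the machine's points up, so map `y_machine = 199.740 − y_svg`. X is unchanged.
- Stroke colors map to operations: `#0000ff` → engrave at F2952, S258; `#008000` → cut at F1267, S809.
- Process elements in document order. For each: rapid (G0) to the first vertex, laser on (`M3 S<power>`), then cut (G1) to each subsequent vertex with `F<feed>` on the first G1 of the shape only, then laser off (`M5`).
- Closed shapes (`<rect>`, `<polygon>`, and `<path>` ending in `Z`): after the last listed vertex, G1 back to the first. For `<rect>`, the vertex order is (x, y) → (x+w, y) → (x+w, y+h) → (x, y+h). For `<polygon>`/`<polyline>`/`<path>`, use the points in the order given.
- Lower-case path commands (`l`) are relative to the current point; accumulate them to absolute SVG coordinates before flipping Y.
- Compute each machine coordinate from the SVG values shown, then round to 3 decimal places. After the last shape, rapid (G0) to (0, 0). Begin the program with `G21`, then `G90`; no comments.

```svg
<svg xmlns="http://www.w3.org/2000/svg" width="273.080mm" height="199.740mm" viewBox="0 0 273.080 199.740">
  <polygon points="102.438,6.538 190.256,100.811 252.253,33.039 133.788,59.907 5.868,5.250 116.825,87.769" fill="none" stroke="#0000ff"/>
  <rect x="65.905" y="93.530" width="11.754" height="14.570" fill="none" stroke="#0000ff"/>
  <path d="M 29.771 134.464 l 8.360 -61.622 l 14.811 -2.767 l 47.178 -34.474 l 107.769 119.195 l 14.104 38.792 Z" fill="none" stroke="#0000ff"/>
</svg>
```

G21
G90
G0 X102.438 Y193.202
M3 S258
G1 X190.256 Y98.929 F2952
G1 X252.253 Y166.701
G1 X133.788 Y139.833
G1 X5.868 Y194.490
G1 X116.825 Y111.971
G1 X102.438 Y193.202
M5
G0 X65.905 Y106.210
M3 S258
G1 X77.659 Y106.210 F2952
G1 X77.659 Y91.640
G1 X65.905 Y91.640
G1 X65.905 Y106.210
M5
G0 X29.771 Y65.276
M3 S258
G1 X38.131 Y126.898 F2952
G1 X52.942 Y129.665
G1 X100.120 Y164.139
G1 X207.889 Y44.944
G1 X221.993 Y6.152
G1 X29.771 Y65.276
M5
G0 X0.000 Y0.000

1 u = 1 mm; y_m = 199.740 − y.

[1] `<polygon>` closed polygon, #0000ff→engrave S258 F2952: (102.438,193.202) → (190.256,98.929) → (252.253,166.701) → (133.788,139.833) → (5.868,194.490) → (116.825,111.971) → (102.438,193.202) (closed)

[2] `<rect>` rectangle, #0000ff→engrave S258 F2952: (65.905,106.210) → (77.659,106.210) → (77.659,91.640) → (65.905,91.640) → (65.905,106.210) (closed)

[3] `<path>` closed polygon, #0000ff→engrave S258 F2952: (29.771,65.276) → (38.131,126.898) → (52.942,129.665) → (100.120,164.139) → (207.889,44.944) → (221.993,6.152) → (29.771,65.276) (closed)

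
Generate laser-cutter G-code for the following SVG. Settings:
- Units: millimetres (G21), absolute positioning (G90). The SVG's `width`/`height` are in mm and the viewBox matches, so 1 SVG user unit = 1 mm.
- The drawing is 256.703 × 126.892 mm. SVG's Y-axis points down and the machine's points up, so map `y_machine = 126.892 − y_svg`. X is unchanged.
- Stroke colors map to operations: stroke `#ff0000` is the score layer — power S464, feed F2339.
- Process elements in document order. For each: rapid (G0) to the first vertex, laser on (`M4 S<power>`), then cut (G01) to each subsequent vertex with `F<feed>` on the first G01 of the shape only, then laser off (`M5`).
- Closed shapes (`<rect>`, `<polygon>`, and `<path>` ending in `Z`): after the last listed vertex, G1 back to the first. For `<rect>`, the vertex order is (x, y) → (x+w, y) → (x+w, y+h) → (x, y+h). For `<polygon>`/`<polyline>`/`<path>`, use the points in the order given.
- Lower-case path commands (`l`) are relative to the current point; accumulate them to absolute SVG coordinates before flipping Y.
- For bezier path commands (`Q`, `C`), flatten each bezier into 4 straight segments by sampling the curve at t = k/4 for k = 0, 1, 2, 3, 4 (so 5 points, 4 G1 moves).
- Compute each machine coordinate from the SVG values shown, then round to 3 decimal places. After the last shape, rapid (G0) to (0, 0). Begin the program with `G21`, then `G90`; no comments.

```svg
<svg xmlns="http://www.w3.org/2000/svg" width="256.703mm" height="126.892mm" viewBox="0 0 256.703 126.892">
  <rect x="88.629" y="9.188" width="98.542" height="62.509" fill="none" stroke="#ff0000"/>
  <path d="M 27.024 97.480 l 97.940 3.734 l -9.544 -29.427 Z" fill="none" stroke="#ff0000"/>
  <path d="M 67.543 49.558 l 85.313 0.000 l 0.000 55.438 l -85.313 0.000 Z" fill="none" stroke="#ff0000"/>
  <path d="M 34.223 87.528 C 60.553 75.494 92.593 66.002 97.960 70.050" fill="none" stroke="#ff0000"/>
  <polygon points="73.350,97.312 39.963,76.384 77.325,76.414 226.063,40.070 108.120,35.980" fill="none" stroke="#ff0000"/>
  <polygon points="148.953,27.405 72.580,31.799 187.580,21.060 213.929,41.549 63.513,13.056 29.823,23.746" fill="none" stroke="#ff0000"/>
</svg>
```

Since the viewBox matches the mm dimensions, user units are millimetres directly. The only transform is the Y-flip y_m = 126.892 − y_svg.

Shape 1 is a rectangle drawn with `<rect>`. Its stroke #ff0000 means score at S464, F2339. After flipping Y the toolpath is (88.629,117.704) → (187.171,117.704) → (187.171,55.195) → (88.629,55.195) → (88.629,117.704), returning to the start.

Shape 2 is a closed polygon drawn with `<path>`. Its stroke #ff0000 means score at S464, F2339. After flipping Y the toolpath is (27.024,29.412) → (124.964,25.678) → (115.420,55.105) → (27.024,29.412), returning to the start.

Shape 3 is a rectangle drawn with `<path>`. Its stroke #ff0000 means score at S464, F2339. After flipping Y the toolpath is (67.543,77.334) → (152.856,77.334) → (152.856,21.896) → (67.543,21.896) → (67.543,77.334), returning to the start.

Shape 4 is a cubic bezier drawn with `<path>`. Its stroke #ff0000 means score at S464, F2339. After flipping Y the toolpath is (34.223,39.364) → (54.535,47.741) → (73.953,54.134) → (89.440,57.511) → (97.960,56.842).

Shape 5 is a closed polygon drawn with `<polygon>`. Its stroke #ff0000 means score at S464, F2339. After flipping Y the toolpath is (73.350,29.580) → (39.963,50.508) → (77.325,50.478) → (226.063,86.822) → (108.120,90.912) → (73.350,29.580), returning to the start.

Shape 6 is a closed polygon drawn with `<polygon>`. Its stroke #ff0000 means score at S464, F2339. After flipping Y the toolpath is (148.953,99.487) → (72.580,95.093) → (187.580,105.832) → (213.929,85.343) → (63.513,113.836) → (29.823,103.146) → (148.953,99.487), returning to the start.

G21
G90
G0 X88.629 Y117.704
M4 S464
G01 X187.171 Y117.704 F2339
G01 X187.171 Y55.195
G01 X88.629 Y55.195
G01 X88.629 Y117.704
M5
G0 X27.024 Y29.412
M4 S464
G01 X124.964 Y25.678 F2339
G01 X115.420 Y55.105
G01 X27.024 Y29.412
M5
G0 X67.543 Y77.334
M4 S464
G01 X152.856 Y77.334 F2339
G01 X152.856 Y21.896
G01 X67.543 Y21.896
G01 X67.543 Y77.334
M5
G0 X34.223 Y39.364
M4 S464
G01 X54.535 Y47.741 F2339
G01 X73.953 Y54.134
G01 X89.440 Y57.511
G01 X97.960 Y56.842
M5
G0 X73.350 Y29.580
M4 S464
G01 X39.963 Y50.508 F2339
G01 X77.325 Y50.478
G01 X226.063 Y86.822
G01 X108.120 Y90.912
G01 X73.350 Y29.580
M5
G0 X148.953 Y99.487
M4 S464
G01 X72.580 Y95.093 F2339
G01 X187.580 Y105.832
G01 X213.929 Y85.343
G01 X63.513 Y113.836
G01 X29.823 Y103.146
G01 X148.953 Y99.487
M5
G0 X0.000 Y0.000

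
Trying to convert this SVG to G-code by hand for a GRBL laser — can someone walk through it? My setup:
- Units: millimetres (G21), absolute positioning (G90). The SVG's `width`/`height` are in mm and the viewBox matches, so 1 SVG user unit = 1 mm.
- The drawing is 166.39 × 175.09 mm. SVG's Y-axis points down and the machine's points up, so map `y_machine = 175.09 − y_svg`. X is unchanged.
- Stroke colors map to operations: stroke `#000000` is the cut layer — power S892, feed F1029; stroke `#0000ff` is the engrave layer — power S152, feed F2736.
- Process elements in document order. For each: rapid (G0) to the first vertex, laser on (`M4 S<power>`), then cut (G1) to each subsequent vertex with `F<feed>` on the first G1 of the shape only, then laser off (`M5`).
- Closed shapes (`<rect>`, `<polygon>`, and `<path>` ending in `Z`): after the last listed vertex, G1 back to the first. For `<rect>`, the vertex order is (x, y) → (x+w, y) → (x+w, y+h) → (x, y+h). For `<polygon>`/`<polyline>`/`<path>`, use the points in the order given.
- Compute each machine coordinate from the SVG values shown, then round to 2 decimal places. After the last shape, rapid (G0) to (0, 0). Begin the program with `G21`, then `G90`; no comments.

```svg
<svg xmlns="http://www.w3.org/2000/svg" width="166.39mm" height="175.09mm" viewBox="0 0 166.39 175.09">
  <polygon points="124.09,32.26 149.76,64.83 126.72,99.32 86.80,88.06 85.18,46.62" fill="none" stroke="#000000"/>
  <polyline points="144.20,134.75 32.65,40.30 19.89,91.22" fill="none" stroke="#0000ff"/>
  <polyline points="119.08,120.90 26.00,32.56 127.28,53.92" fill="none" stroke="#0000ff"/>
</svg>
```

Since the viewBox matches the mm dimensions, user units are millimetres directly. The only transform is the Y-flip y_m = 175.09 − y_svg.

Shape 1 is a regular polygon drawn with `<polygon>`. Its stroke #000000 means cut at S892, F1029. After flipping Y the toolpath is (124.09,142.83) → (149.76,110.26) → (126.72,75.77) → (86.80,87.03) → (85.18,128.47) → (124.09,142.83), returning to the start.

Shape 2 is a open polyline drawn with `<polyline>`. Its stroke #0000ff means engrave at S152, F2736. After flipping Y the toolpath is (144.20,40.34) → (32.65,134.79) → (19.89,83.87).

Shape 3 is a open polyline drawn with `<polyline>`. Its stroke #0000ff means engrave at S152, F2736. After flipping Y the toolpath is (119.08,54.19) → (26.00,142.53) → (127.28,121.17).

G21
G90
G0 X124.09 Y142.83
M4 S892
G1 X149.76 Y110.26 F1029
G1 X126.72 Y75.77
G1 X86.80 Y87.03
G1 X85.18 Y128.47
G1 X124.09 Y142.83
M5
G0 X144.20 Y40.34
M4 S152
G1 X32.65 Y134.79 F2736
G1 X19.89 Y83.87
M5
G0 X119.08 Y54.19
M4 S152
G1 X26.00 Y142.53 F2736
G1 X127.28 Y121.17
M5
G0 X0.00 Y0.00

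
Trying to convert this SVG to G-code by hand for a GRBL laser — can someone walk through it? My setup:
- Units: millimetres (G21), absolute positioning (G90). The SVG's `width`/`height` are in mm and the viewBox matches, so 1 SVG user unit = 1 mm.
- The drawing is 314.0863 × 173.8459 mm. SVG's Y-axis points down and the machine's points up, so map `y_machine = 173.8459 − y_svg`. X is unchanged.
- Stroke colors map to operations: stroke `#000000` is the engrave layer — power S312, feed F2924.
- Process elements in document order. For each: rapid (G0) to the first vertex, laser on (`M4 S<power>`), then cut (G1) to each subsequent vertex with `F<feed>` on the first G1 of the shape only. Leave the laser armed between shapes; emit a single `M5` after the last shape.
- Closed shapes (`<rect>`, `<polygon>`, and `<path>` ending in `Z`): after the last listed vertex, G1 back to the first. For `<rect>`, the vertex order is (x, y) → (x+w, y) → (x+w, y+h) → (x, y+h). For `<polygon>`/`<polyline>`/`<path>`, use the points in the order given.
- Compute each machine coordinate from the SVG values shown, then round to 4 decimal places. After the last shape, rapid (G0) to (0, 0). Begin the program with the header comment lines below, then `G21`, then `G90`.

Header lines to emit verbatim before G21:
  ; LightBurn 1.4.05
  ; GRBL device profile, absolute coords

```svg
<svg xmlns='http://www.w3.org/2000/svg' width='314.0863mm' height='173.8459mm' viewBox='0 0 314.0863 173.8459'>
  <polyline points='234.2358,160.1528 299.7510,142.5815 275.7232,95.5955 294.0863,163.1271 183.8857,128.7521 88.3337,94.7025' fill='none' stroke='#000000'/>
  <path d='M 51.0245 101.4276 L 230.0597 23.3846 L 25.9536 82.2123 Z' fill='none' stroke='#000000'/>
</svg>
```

1 u = 1 mm; y_m = 173.8459 − y.

[1] `<polyline>` open polyline, #000000→engrave S312 F2924: (234.2358,13.6931) → (299.7510,31.2644) → (275.7232,78.2504) → (294.0863,10.7188) → (183.8857,45.0938) → (88.3337,79.1434)

[2] `<path>` closed polygon, #000000→engrave S312 F2924: (51.0245,72.4183) → (230.0597,150.4613) → (25.9536,91.6336) → (51.0245,72.4183) (closed)

; LightBurn 1.4.05
; GRBL device profile, absolute coords
G21
G90
G0 X234.2358 Y13.6931
M4 S312
G1 X299.7510 Y31.2644 F2924
G1 X275.7232 Y78.2504
G1 X294.0863 Y10.7188
G1 X183.8857 Y45.0938
G1 X88.3337 Y79.1434
G0 X51.0245 Y72.4183
M4 S312
G1 X230.0597 Y150.4613 F2924
G1 X25.9536 Y91.6336
G1 X51.0245 Y72.4183
M5
G0 X0.0000 Y0.0000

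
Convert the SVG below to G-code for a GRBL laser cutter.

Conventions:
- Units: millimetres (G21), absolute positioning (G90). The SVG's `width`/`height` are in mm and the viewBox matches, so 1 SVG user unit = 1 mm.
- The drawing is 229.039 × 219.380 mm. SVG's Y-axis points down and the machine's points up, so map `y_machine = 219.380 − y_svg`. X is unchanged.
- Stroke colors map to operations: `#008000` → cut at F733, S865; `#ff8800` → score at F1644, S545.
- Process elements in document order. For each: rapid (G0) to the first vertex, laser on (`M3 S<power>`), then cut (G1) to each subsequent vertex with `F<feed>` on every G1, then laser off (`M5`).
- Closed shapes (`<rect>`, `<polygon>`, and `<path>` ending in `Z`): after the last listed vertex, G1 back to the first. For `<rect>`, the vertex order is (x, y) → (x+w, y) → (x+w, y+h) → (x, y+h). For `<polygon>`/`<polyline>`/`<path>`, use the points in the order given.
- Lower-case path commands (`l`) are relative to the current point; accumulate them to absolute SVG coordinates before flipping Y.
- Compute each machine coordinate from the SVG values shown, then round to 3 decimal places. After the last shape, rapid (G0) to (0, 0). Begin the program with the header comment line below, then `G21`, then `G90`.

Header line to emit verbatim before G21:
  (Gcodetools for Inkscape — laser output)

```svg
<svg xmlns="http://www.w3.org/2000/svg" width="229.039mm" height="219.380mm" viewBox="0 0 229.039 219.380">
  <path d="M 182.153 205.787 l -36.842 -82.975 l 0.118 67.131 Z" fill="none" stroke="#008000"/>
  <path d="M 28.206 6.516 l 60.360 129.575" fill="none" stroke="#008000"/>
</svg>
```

1 u = 1 mm; y_m = 219.380 − y.

[1] `<path>` closed polygon, #008000→cut S865 F733: (182.153,13.593) → (145.311,96.568) → (145.429,29.437) → (182.153,13.593) (closed)

[2] `<path>` line segment, #008000→cut S865 F733: (28.206,212.864) → (88.566,83.289)

(Gcodetools for Inkscape — laser output)
G21
G90
G0 X182.153 Y13.593
M3 S865
G1 X145.311 Y96.568 F733
G1 X145.429 Y29.437 F733
G1 X182.153 Y13.593 F733
M5
G0 X28.206 Y212.864
M3 S865
G1 X88.566 Y83.289 F733
M5
G0 X0.000 Y0.000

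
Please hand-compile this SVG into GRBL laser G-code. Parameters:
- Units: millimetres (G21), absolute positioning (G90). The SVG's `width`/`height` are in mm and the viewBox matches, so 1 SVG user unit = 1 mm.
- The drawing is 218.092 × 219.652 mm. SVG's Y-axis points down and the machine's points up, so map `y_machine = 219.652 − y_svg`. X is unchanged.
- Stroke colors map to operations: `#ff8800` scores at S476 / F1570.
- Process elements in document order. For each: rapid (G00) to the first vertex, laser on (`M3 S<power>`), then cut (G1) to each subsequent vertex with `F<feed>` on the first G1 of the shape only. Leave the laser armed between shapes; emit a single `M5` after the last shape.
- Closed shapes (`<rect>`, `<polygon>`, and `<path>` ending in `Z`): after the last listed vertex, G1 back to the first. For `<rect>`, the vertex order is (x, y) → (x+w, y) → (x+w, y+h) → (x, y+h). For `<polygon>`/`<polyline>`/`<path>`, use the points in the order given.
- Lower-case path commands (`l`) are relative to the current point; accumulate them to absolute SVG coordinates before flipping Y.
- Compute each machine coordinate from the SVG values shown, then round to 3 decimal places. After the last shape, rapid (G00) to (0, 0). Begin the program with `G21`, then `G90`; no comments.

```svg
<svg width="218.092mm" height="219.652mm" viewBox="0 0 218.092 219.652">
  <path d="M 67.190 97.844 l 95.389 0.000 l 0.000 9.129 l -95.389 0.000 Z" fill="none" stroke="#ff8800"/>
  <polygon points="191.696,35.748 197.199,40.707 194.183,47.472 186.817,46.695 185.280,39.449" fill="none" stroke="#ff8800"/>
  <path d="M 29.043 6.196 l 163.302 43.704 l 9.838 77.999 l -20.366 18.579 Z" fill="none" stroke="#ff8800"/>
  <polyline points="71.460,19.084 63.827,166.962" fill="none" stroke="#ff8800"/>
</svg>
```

viewBox `0 0 218.092 219.652` with mm width/height → 1 unit = 1 mm. Flip: y_m = 219.652 − y_svg.

**Shape 1** — `<path>` rectangle, stroke `#ff8800` → score (S476, F1570). Machine vertices: (67.190,121.808) → (162.579,121.808) → (162.579,112.679) → (67.190,112.679) → (67.190,121.808). Closed: final G1 returns to the first vertex.

**Shape 2** — `<polygon>` regular polygon, stroke `#ff8800` → score (S476, F1570). Machine vertices: (191.696,183.904) → (197.199,178.945) → (194.183,172.180) → (186.817,172.957) → (185.280,180.203) → (191.696,183.904). Closed: final G1 returns to the first vertex.

**Shape 3** — `<path>` closed polygon, stroke `#ff8800` → score (S476, F1570). Machine vertices: (29.043,213.456) → (192.345,169.752) → (202.183,91.753) → (181.817,73.174) → (29.043,213.456). Closed: final G1 returns to the first vertex.

**Shape 4** — `<polyline>` line segment, stroke `#ff8800` → score (S476, F1570). Machine vertices: (71.460,200.568) → (63.827,52.690). Open path.

G21
G90
G00 X67.190 Y121.808
M3 S476
G1 X162.579 Y121.808 F1570
G1 X162.579 Y112.679
G1 X67.190 Y112.679
G1 X67.190 Y121.808
G00 X191.696 Y183.904
M3 S476
G1 X197.199 Y178.945 F1570
G1 X194.183 Y172.180
G1 X186.817 Y172.957
G1 X185.280 Y180.203
G1 X191.696 Y183.904
G00 X29.043 Y213.456
M3 S476
G1 X192.345 Y169.752 F1570
G1 X202.183 Y91.753
G1 X181.817 Y73.174
G1 X29.043 Y213.456
G00 X71.460 Y200.568
M3 S476
G1 X63.827 Y52.690 F1570
M5
G00 X0.000 Y0.000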